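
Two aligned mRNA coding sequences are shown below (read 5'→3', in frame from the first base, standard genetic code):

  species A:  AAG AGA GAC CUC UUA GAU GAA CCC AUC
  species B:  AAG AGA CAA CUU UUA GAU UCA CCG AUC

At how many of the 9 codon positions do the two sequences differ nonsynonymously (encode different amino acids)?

Codon 1: AAG Lys / AAG Lys — identical.
Codon 2: AGA Arg / AGA Arg — identical.
Codon 3: GAC Asp / CAA Gln — nonsynonymous.
Codon 4: CUC Leu / CUU Leu — synonymous.
Codon 5: UUA Leu / UUA Leu — identical.
Codon 6: GAU Asp / GAU Asp — identical.
Codon 7: GAA Glu / UCA Ser — nonsynonymous.
Codon 8: CCC Pro / CCG Pro — synonymous.
Codon 9: AUC Ile / AUC Ile — identical.
Nonsynonymous differences: 2.

2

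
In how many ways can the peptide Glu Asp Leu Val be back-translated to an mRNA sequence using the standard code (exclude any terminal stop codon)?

96

Glu: 2 codons.
Asp: 2 codons.
Leu: 6 codons.
Val: 4 codons.
2 × 2 × 6 × 4 = 96.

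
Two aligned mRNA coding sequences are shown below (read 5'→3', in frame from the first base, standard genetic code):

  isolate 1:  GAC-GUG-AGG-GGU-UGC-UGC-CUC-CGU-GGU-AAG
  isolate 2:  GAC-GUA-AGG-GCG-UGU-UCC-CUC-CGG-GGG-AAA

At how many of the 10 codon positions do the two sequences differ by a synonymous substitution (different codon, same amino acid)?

5

Codon 1: GAC Asp / GAC Asp — identical.
Codon 2: GUG Val / GUA Val — synonymous.
Codon 3: AGG Arg / AGG Arg — identical.
Codon 4: GGU Gly / GCG Ala — nonsynonymous.
Codon 5: UGC Cys / UGU Cys — synonymous.
Codon 6: UGC Cys / UCC Ser — nonsynonymous.
Codon 7: CUC Leu / CUC Leu — identical.
Codon 8: CGU Arg / CGG Arg — synonymous.
Codon 9: GGU Gly / GGG Gly — synonymous.
Codon 10: AAG Lys / AAA Lys — synonymous.
Synonymous differences: 5.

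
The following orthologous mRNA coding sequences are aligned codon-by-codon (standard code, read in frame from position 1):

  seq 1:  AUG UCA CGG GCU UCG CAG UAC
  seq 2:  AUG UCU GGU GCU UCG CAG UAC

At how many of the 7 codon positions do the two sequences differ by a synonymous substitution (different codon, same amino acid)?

Codon 1: AUG Met / AUG Met — identical.
Codon 2: UCA Ser / UCU Ser — synonymous.
Codon 3: CGG Arg / GGU Gly — nonsynonymous.
Codon 4: GCU Ala / GCU Ala — identical.
Codon 5: UCG Ser / UCG Ser — identical.
Codon 6: CAG Gln / CAG Gln — identical.
Codon 7: UAC Tyr / UAC Tyr — identical.
Synonymous differences: 1.

1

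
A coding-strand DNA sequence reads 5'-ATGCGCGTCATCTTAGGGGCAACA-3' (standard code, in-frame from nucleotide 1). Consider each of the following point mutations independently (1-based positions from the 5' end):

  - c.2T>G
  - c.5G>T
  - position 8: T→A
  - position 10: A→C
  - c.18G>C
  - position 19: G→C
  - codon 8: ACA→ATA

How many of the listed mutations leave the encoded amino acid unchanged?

Codon 1: ATG (Met) → AGG (Arg) — missense.
Codon 2: CGC (Arg) → CTC (Leu) — missense.
Codon 3: GTC (Val) → GAC (Asp) — missense.
Codon 4: ATC (Ile) → CTC (Leu) — missense.
Codon 6: GGG (Gly) → GGC (Gly) — synonymous.
Codon 7: GCA (Ala) → CCA (Pro) — missense.
Codon 8: ACA (Thr) → ATA (Ile) — missense.
Synonymous: 1 of 7.

1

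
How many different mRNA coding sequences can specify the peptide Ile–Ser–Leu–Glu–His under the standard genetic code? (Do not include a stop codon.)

432

Ile: 3 codons.
Ser: 6 codons.
Leu: 6 codons.
Glu: 2 codons.
His: 2 codons.
3 × 6 × 6 × 2 × 2 = 432.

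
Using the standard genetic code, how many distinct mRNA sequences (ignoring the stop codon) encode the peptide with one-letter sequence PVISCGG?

9216

Pro: 4 codons.
Val: 4 codons.
Ile: 3 codons.
Ser: 6 codons.
Cys: 2 codons.
Gly: 4 codons.
Gly: 4 codons.
4 × 4 × 3 × 6 × 2 × 4 × 4 = 9216.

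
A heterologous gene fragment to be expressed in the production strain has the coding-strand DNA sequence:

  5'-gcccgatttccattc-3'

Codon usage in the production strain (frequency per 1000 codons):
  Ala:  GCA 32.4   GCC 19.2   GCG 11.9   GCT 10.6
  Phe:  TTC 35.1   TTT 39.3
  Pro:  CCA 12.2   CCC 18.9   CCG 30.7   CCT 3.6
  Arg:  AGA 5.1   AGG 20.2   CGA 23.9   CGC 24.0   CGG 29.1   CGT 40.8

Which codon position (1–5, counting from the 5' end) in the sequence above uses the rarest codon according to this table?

4

Codon 1 GCC (Ala): 19.2 per 1000.
Codon 2 CGA (Arg): 23.9 per 1000.
Codon 3 TTT (Phe): 39.3 per 1000.
Codon 4 CCA (Pro): 12.2 per 1000.
Codon 5 TTC (Phe): 35.1 per 1000.
Lowest frequency is 12.2 at codon 4.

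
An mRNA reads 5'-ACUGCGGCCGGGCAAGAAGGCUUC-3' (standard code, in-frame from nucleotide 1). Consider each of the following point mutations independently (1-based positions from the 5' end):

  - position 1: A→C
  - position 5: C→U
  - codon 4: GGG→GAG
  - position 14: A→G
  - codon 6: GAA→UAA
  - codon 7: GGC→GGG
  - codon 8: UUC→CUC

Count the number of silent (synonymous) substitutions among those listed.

1

Codon 1: ACU (Thr) → CCU (Pro) — missense.
Codon 2: GCG (Ala) → GUG (Val) — missense.
Codon 4: GGG (Gly) → GAG (Glu) — missense.
Codon 5: CAA (Gln) → CGA (Arg) — missense.
Codon 6: GAA (Glu) → UAA (Stop) — nonsense.
Codon 7: GGC (Gly) → GGG (Gly) — synonymous.
Codon 8: UUC (Phe) → CUC (Leu) — missense.
Synonymous: 1 of 7.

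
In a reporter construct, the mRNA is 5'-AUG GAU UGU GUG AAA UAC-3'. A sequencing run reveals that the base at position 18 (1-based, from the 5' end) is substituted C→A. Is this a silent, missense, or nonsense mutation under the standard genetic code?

nonsense

Position 18 falls in codon 6: UAC → Tyr.
After the substitution the codon is UAA → Stop.
The new codon is a stop codon, so this is a nonsense mutation.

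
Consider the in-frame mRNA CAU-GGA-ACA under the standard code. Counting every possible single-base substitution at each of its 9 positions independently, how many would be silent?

Codon 1 (CAU, His): 1 synonymous substitution.
Codon 2 (GGA, Gly): 3 synonymous substitutions.
Codon 3 (ACA, Thr): 3 synonymous substitutions.
Total: 1 + 3 + 3 = 7.

7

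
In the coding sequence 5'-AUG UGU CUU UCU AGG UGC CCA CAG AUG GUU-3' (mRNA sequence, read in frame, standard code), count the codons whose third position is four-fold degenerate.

Codon 1 AUG (Met): third position 1-fold.
Codon 2 UGU (Cys): third position 2-fold.
Codon 3 CUU (Leu): third position 4-fold.
Codon 4 UCU (Ser): third position 4-fold.
Codon 5 AGG (Arg): third position 2-fold.
Codon 6 UGC (Cys): third position 2-fold.
Codon 7 CCA (Pro): third position 4-fold.
Codon 8 CAG (Gln): third position 2-fold.
Codon 9 AUG (Met): third position 1-fold.
Codon 10 GUU (Val): third position 4-fold.
Four-fold degenerate third positions: 4.

4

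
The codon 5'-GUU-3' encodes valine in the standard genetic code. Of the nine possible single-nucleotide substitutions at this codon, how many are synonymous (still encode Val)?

3

Position 1: none → 0 synonymous.
Position 2: none → 0 synonymous.
Position 3: GUC, GUA, GUG → 3 synonymous.
Total: 0 + 0 + 3 = 3.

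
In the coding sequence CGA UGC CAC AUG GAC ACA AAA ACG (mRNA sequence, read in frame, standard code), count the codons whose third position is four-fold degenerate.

Codon 1 CGA (Arg): third position 4-fold.
Codon 2 UGC (Cys): third position 2-fold.
Codon 3 CAC (His): third position 2-fold.
Codon 4 AUG (Met): third position 1-fold.
Codon 5 GAC (Asp): third position 2-fold.
Codon 6 ACA (Thr): third position 4-fold.
Codon 7 AAA (Lys): third position 2-fold.
Codon 8 ACG (Thr): third position 4-fold.
Four-fold degenerate third positions: 3.

3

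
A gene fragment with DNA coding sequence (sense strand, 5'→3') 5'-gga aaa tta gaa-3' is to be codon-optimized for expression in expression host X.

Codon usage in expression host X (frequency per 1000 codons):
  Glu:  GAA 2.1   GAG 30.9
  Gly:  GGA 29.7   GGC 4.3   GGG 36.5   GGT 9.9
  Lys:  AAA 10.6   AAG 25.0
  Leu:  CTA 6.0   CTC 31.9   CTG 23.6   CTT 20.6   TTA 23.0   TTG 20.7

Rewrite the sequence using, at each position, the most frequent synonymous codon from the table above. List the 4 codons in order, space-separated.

Codon 1 (Gly): best is GGG at 36.5.
Codon 2 (Lys): best is AAG at 25.0.
Codon 3 (Leu): best is CTC at 31.9.
Codon 4 (Glu): best is GAG at 30.9.

GGG AAG CTC GAG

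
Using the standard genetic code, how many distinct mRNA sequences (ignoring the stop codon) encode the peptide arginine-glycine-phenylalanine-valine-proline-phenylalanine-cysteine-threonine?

12288

Arg: 6 codons.
Gly: 4 codons.
Phe: 2 codons.
Val: 4 codons.
Pro: 4 codons.
Phe: 2 codons.
Cys: 2 codons.
Thr: 4 codons.
6 × 4 × 2 × 4 × 4 × 2 × 2 × 4 = 12288.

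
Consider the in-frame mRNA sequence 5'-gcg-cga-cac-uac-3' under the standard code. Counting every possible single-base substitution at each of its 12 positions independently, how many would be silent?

Codon 1 (GCG, Ala): 3 synonymous substitutions.
Codon 2 (CGA, Arg): 4 synonymous substitutions.
Codon 3 (CAC, His): 1 synonymous substitution.
Codon 4 (UAC, Tyr): 1 synonymous substitution.
Total: 3 + 4 + 1 + 1 = 9.

9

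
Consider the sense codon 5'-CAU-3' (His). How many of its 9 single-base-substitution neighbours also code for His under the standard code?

1

Position 1: none → 0 synonymous.
Position 2: none → 0 synonymous.
Position 3: CAC → 1 synonymous.
Total: 0 + 0 + 1 = 1.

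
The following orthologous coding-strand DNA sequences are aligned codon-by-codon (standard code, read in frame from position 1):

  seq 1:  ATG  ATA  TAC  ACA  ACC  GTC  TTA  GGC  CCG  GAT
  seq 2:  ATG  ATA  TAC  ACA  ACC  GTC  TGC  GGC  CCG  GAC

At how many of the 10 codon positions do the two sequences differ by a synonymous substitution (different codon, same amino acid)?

Codon 1: ATG Met / ATG Met — identical.
Codon 2: ATA Ile / ATA Ile — identical.
Codon 3: TAC Tyr / TAC Tyr — identical.
Codon 4: ACA Thr / ACA Thr — identical.
Codon 5: ACC Thr / ACC Thr — identical.
Codon 6: GTC Val / GTC Val — identical.
Codon 7: TTA Leu / TGC Cys — nonsynonymous.
Codon 8: GGC Gly / GGC Gly — identical.
Codon 9: CCG Pro / CCG Pro — identical.
Codon 10: GAT Asp / GAC Asp — synonymous.
Synonymous differences: 1.

1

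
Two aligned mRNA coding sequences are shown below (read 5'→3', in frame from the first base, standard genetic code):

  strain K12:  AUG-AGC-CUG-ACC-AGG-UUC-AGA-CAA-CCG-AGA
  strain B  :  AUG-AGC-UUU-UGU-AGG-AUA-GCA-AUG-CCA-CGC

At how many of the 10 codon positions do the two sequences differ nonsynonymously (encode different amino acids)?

Codon 1: AUG Met / AUG Met — identical.
Codon 2: AGC Ser / AGC Ser — identical.
Codon 3: CUG Leu / UUU Phe — nonsynonymous.
Codon 4: ACC Thr / UGU Cys — nonsynonymous.
Codon 5: AGG Arg / AGG Arg — identical.
Codon 6: UUC Phe / AUA Ile — nonsynonymous.
Codon 7: AGA Arg / GCA Ala — nonsynonymous.
Codon 8: CAA Gln / AUG Met — nonsynonymous.
Codon 9: CCG Pro / CCA Pro — synonymous.
Codon 10: AGA Arg / CGC Arg — synonymous.
Nonsynonymous differences: 5.

5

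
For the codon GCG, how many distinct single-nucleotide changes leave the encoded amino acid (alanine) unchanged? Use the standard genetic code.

Position 1: none → 0 synonymous.
Position 2: none → 0 synonymous.
Position 3: GCT, GCC, GCA → 3 synonymous.
Total: 0 + 0 + 3 = 3.

3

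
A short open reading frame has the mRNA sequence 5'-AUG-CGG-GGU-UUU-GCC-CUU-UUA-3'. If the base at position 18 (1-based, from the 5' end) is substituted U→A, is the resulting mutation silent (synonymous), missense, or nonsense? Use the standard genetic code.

silent

Position 18 falls in codon 6: CUU → Leu.
After the substitution the codon is CUA → Leu.
Both encode Leu, so the change is synonymous.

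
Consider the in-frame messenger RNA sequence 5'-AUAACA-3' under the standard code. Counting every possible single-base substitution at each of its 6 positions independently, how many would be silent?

5

Codon 1 (AUA, Ile): 2 synonymous substitutions.
Codon 2 (ACA, Thr): 3 synonymous substitutions.
Total: 2 + 3 = 5.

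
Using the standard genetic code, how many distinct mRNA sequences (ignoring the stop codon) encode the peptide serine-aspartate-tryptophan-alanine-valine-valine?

768

Ser: 6 codons.
Asp: 2 codons.
Trp: 1 codon.
Ala: 4 codons.
Val: 4 codons.
Val: 4 codons.
6 × 2 × 1 × 4 × 4 × 4 = 768.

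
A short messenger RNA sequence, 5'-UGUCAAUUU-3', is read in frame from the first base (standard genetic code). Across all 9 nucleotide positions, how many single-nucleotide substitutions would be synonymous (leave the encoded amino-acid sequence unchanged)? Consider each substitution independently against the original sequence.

3

Codon 1 (UGU, Cys): 1 synonymous substitution.
Codon 2 (CAA, Gln): 1 synonymous substitution.
Codon 3 (UUU, Phe): 1 synonymous substitution.
Total: 1 + 1 + 1 = 3.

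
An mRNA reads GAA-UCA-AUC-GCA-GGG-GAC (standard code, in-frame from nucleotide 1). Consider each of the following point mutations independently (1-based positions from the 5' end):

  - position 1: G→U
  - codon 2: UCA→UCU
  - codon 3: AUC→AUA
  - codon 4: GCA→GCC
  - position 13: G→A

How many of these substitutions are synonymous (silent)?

3

Codon 1: GAA (Glu) → UAA (Stop) — nonsense.
Codon 2: UCA (Ser) → UCU (Ser) — synonymous.
Codon 3: AUC (Ile) → AUA (Ile) — synonymous.
Codon 4: GCA (Ala) → GCC (Ala) — synonymous.
Codon 5: GGG (Gly) → AGG (Arg) — missense.
Synonymous: 3 of 5.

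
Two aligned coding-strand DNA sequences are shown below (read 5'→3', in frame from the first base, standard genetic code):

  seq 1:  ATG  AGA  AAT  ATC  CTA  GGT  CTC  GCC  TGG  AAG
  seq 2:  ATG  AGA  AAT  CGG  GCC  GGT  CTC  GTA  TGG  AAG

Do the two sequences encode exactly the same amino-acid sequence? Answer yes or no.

no

Codon 1: ATG Met / ATG Met — identical.
Codon 2: AGA Arg / AGA Arg — identical.
Codon 3: AAT Asn / AAT Asn — identical.
Codon 4: ATC Ile / CGG Arg — nonsynonymous.
Codon 5: CTA Leu / GCC Ala — nonsynonymous.
Codon 6: GGT Gly / GGT Gly — identical.
Codon 7: CTC Leu / CTC Leu — identical.
Codon 8: GCC Ala / GTA Val — nonsynonymous.
Codon 9: TGG Trp / TGG Trp — identical.
Codon 10: AAG Lys / AAG Lys — identical.
Nonsynonymous differences: 3 → different protein.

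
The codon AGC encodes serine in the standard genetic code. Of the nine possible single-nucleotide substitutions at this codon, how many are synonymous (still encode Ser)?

1

Position 1: none → 0 synonymous.
Position 2: none → 0 synonymous.
Position 3: AGU → 1 synonymous.
Total: 0 + 0 + 1 = 1.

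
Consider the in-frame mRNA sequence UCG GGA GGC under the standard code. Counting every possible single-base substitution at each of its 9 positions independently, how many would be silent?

Codon 1 (UCG, Ser): 3 synonymous substitutions.
Codon 2 (GGA, Gly): 3 synonymous substitutions.
Codon 3 (GGC, Gly): 3 synonymous substitutions.
Total: 3 + 3 + 3 = 9.

9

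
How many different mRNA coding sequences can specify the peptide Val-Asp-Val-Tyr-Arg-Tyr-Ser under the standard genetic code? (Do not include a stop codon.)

4608

Val: 4 codons.
Asp: 2 codons.
Val: 4 codons.
Tyr: 2 codons.
Arg: 6 codons.
Tyr: 2 codons.
Ser: 6 codons.
4 × 2 × 4 × 2 × 6 × 2 × 6 = 4608.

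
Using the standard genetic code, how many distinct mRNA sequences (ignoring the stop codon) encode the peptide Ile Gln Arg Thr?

Ile: 3 codons.
Gln: 2 codons.
Arg: 6 codons.
Thr: 4 codons.
3 × 2 × 6 × 4 = 144.

144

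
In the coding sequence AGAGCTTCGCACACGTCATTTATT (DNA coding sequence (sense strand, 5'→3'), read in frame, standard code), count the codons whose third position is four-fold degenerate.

Codon 1 AGA (Arg): third position 2-fold.
Codon 2 GCT (Ala): third position 4-fold.
Codon 3 TCG (Ser): third position 4-fold.
Codon 4 CAC (His): third position 2-fold.
Codon 5 ACG (Thr): third position 4-fold.
Codon 6 TCA (Ser): third position 4-fold.
Codon 7 TTT (Phe): third position 2-fold.
Codon 8 ATT (Ile): third position 3-fold.
Four-fold degenerate third positions: 4.

4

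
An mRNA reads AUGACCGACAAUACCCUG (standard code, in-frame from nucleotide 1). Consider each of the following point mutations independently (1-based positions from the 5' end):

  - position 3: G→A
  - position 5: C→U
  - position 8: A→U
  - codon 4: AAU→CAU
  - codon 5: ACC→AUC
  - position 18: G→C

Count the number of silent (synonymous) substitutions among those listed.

Codon 1: AUG (Met) → AUA (Ile) — missense.
Codon 2: ACC (Thr) → AUC (Ile) — missense.
Codon 3: GAC (Asp) → GUC (Val) — missense.
Codon 4: AAU (Asn) → CAU (His) — missense.
Codon 5: ACC (Thr) → AUC (Ile) — missense.
Codon 6: CUG (Leu) → CUC (Leu) — synonymous.
Synonymous: 1 of 6.

1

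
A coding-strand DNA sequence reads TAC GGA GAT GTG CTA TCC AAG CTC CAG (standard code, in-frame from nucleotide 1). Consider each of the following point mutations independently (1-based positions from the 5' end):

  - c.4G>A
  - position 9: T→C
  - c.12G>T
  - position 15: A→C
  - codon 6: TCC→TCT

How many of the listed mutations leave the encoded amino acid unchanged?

4

Codon 2: GGA (Gly) → AGA (Arg) — missense.
Codon 3: GAT (Asp) → GAC (Asp) — synonymous.
Codon 4: GTG (Val) → GTT (Val) — synonymous.
Codon 5: CTA (Leu) → CTC (Leu) — synonymous.
Codon 6: TCC (Ser) → TCT (Ser) — synonymous.
Synonymous: 4 of 5.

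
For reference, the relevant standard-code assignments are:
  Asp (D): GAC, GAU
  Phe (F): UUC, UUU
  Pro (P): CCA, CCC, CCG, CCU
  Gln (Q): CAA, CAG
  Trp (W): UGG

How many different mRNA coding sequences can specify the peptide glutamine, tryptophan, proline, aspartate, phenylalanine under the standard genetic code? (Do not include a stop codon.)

32

Gln: 2 codons.
Trp: 1 codon.
Pro: 4 codons.
Asp: 2 codons.
Phe: 2 codons.
2 × 1 × 4 × 2 × 2 = 32.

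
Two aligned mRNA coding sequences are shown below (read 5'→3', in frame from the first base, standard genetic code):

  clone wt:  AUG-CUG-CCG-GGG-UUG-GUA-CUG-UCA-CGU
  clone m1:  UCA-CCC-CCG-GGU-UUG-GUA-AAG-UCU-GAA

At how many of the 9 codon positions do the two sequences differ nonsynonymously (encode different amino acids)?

Codon 1: AUG Met / UCA Ser — nonsynonymous.
Codon 2: CUG Leu / CCC Pro — nonsynonymous.
Codon 3: CCG Pro / CCG Pro — identical.
Codon 4: GGG Gly / GGU Gly — synonymous.
Codon 5: UUG Leu / UUG Leu — identical.
Codon 6: GUA Val / GUA Val — identical.
Codon 7: CUG Leu / AAG Lys — nonsynonymous.
Codon 8: UCA Ser / UCU Ser — synonymous.
Codon 9: CGU Arg / GAA Glu — nonsynonymous.
Nonsynonymous differences: 4.

4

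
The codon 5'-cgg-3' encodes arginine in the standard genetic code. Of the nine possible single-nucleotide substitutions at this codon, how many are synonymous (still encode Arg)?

Position 1: AGG → 1 synonymous.
Position 2: none → 0 synonymous.
Position 3: CGU, CGC, CGA → 3 synonymous.
Total: 1 + 0 + 3 = 4.

4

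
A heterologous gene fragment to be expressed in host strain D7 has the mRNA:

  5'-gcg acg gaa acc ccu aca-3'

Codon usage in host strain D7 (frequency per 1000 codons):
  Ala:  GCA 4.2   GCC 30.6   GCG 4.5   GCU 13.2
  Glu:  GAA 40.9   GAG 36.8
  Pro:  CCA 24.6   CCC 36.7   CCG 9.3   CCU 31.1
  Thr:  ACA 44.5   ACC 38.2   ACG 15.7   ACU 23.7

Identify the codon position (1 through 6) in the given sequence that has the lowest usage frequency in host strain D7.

Codon 1 GCG (Ala): 4.5 per 1000.
Codon 2 ACG (Thr): 15.7 per 1000.
Codon 3 GAA (Glu): 40.9 per 1000.
Codon 4 ACC (Thr): 38.2 per 1000.
Codon 5 CCU (Pro): 31.1 per 1000.
Codon 6 ACA (Thr): 44.5 per 1000.
Lowest frequency is 4.5 at codon 1.

1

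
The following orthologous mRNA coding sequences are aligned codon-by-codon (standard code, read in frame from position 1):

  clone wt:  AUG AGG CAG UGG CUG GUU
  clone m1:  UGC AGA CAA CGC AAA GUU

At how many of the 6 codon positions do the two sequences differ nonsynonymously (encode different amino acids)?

Codon 1: AUG Met / UGC Cys — nonsynonymous.
Codon 2: AGG Arg / AGA Arg — synonymous.
Codon 3: CAG Gln / CAA Gln — synonymous.
Codon 4: UGG Trp / CGC Arg — nonsynonymous.
Codon 5: CUG Leu / AAA Lys — nonsynonymous.
Codon 6: GUU Val / GUU Val — identical.
Nonsynonymous differences: 3.

3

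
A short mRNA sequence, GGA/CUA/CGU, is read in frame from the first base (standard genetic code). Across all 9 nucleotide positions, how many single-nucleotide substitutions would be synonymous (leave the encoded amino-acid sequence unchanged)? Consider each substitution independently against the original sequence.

Codon 1 (GGA, Gly): 3 synonymous substitutions.
Codon 2 (CUA, Leu): 4 synonymous substitutions.
Codon 3 (CGU, Arg): 3 synonymous substitutions.
Total: 3 + 4 + 3 = 10.

10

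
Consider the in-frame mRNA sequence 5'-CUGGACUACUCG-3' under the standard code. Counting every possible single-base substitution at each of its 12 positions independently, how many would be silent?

9

Codon 1 (CUG, Leu): 4 synonymous substitutions.
Codon 2 (GAC, Asp): 1 synonymous substitution.
Codon 3 (UAC, Tyr): 1 synonymous substitution.
Codon 4 (UCG, Ser): 3 synonymous substitutions.
Total: 4 + 1 + 1 + 3 = 9.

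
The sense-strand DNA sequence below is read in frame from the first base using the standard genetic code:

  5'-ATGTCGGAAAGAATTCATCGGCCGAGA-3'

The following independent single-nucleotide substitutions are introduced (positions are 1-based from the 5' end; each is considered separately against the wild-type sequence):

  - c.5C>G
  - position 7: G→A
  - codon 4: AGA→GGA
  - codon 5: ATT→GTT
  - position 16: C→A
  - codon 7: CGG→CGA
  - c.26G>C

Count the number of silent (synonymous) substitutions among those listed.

1

Codon 2: TCG (Ser) → TGG (Trp) — missense.
Codon 3: GAA (Glu) → AAA (Lys) — missense.
Codon 4: AGA (Arg) → GGA (Gly) — missense.
Codon 5: ATT (Ile) → GTT (Val) — missense.
Codon 6: CAT (His) → AAT (Asn) — missense.
Codon 7: CGG (Arg) → CGA (Arg) — synonymous.
Codon 9: AGA (Arg) → ACA (Thr) — missense.
Synonymous: 1 of 7.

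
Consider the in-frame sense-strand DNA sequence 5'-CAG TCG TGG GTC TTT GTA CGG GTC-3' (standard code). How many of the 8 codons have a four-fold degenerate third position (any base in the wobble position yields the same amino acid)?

Codon 1 CAG (Gln): third position 2-fold.
Codon 2 TCG (Ser): third position 4-fold.
Codon 3 TGG (Trp): third position 1-fold.
Codon 4 GTC (Val): third position 4-fold.
Codon 5 TTT (Phe): third position 2-fold.
Codon 6 GTA (Val): third position 4-fold.
Codon 7 CGG (Arg): third position 4-fold.
Codon 8 GTC (Val): third position 4-fold.
Four-fold degenerate third positions: 5.

5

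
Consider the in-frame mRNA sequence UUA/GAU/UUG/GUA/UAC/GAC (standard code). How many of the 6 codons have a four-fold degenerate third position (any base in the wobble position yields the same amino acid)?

Codon 1 UUA (Leu): third position 2-fold.
Codon 2 GAU (Asp): third position 2-fold.
Codon 3 UUG (Leu): third position 2-fold.
Codon 4 GUA (Val): third position 4-fold.
Codon 5 UAC (Tyr): third position 2-fold.
Codon 6 GAC (Asp): third position 2-fold.
Four-fold degenerate third positions: 1.

1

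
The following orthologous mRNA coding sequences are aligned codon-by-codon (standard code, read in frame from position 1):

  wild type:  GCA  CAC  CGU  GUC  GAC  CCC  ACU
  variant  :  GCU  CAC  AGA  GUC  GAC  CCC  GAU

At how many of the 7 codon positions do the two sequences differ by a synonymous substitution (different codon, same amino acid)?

2

Codon 1: GCA Ala / GCU Ala — synonymous.
Codon 2: CAC His / CAC His — identical.
Codon 3: CGU Arg / AGA Arg — synonymous.
Codon 4: GUC Val / GUC Val — identical.
Codon 5: GAC Asp / GAC Asp — identical.
Codon 6: CCC Pro / CCC Pro — identical.
Codon 7: ACU Thr / GAU Asp — nonsynonymous.
Synonymous differences: 2.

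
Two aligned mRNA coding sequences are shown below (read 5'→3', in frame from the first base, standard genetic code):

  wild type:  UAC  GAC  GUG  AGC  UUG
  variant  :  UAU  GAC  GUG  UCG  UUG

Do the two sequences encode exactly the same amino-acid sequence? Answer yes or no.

Codon 1: UAC Tyr / UAU Tyr — synonymous.
Codon 2: GAC Asp / GAC Asp — identical.
Codon 3: GUG Val / GUG Val — identical.
Codon 4: AGC Ser / UCG Ser — synonymous.
Codon 5: UUG Leu / UUG Leu — identical.
Nonsynonymous differences: 0 → same protein.

yes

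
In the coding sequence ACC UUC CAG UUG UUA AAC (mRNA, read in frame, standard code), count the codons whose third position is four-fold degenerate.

1

Codon 1 ACC (Thr): third position 4-fold.
Codon 2 UUC (Phe): third position 2-fold.
Codon 3 CAG (Gln): third position 2-fold.
Codon 4 UUG (Leu): third position 2-fold.
Codon 5 UUA (Leu): third position 2-fold.
Codon 6 AAC (Asn): third position 2-fold.
Four-fold degenerate third positions: 1.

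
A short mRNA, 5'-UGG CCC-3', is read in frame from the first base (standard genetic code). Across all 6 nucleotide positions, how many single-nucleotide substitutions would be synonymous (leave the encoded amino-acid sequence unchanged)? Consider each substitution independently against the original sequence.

Codon 1 (UGG, Trp): 0 synonymous substitutions.
Codon 2 (CCC, Pro): 3 synonymous substitutions.
Total: 0 + 3 = 3.

3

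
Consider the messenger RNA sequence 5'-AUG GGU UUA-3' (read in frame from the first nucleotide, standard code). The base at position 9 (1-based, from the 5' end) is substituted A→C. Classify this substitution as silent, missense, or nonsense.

missense

Position 9 falls in codon 3: UUA → Leu.
After the substitution the codon is UUC → Phe.
Leu ≠ Phe, so this is a missense mutation.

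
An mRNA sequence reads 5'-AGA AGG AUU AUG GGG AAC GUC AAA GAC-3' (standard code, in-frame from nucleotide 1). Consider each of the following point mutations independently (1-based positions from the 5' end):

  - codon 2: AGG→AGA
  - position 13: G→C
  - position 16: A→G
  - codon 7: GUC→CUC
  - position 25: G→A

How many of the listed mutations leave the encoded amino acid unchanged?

Codon 2: AGG (Arg) → AGA (Arg) — synonymous.
Codon 5: GGG (Gly) → CGG (Arg) — missense.
Codon 6: AAC (Asn) → GAC (Asp) — missense.
Codon 7: GUC (Val) → CUC (Leu) — missense.
Codon 9: GAC (Asp) → AAC (Asn) — missense.
Synonymous: 1 of 5.

1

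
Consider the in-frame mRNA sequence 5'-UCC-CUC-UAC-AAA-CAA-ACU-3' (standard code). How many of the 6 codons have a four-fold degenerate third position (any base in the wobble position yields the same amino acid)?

Codon 1 UCC (Ser): third position 4-fold.
Codon 2 CUC (Leu): third position 4-fold.
Codon 3 UAC (Tyr): third position 2-fold.
Codon 4 AAA (Lys): third position 2-fold.
Codon 5 CAA (Gln): third position 2-fold.
Codon 6 ACU (Thr): third position 4-fold.
Four-fold degenerate third positions: 3.

3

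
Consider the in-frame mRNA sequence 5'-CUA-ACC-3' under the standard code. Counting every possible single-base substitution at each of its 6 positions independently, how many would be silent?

Codon 1 (CUA, Leu): 4 synonymous substitutions.
Codon 2 (ACC, Thr): 3 synonymous substitutions.
Total: 4 + 3 = 7.

7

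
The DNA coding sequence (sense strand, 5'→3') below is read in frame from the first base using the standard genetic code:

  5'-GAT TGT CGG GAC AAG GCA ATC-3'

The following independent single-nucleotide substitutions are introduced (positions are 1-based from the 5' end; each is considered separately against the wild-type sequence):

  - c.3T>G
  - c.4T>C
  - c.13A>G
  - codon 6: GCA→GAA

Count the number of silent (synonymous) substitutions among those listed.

0

Codon 1: GAT (Asp) → GAG (Glu) — missense.
Codon 2: TGT (Cys) → CGT (Arg) — missense.
Codon 5: AAG (Lys) → GAG (Glu) — missense.
Codon 6: GCA (Ala) → GAA (Glu) — missense.
Synonymous: 0 of 4.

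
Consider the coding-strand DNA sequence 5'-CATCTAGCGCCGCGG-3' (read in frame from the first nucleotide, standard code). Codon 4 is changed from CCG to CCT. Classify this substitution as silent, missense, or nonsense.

Position 12 falls in codon 4: CCG → Pro.
After the substitution the codon is CCT → Pro.
Both encode Pro, so the change is synonymous.

silent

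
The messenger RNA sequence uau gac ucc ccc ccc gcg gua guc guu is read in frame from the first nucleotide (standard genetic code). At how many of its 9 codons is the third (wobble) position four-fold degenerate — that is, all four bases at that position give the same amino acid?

Codon 1 UAU (Tyr): third position 2-fold.
Codon 2 GAC (Asp): third position 2-fold.
Codon 3 UCC (Ser): third position 4-fold.
Codon 4 CCC (Pro): third position 4-fold.
Codon 5 CCC (Pro): third position 4-fold.
Codon 6 GCG (Ala): third position 4-fold.
Codon 7 GUA (Val): third position 4-fold.
Codon 8 GUC (Val): third position 4-fold.
Codon 9 GUU (Val): third position 4-fold.
Four-fold degenerate third positions: 7.

7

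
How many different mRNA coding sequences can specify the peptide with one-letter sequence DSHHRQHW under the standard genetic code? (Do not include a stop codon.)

Asp: 2 codons.
Ser: 6 codons.
His: 2 codons.
His: 2 codons.
Arg: 6 codons.
Gln: 2 codons.
His: 2 codons.
Trp: 1 codon.
2 × 6 × 2 × 2 × 6 × 2 × 2 × 1 = 1152.

1152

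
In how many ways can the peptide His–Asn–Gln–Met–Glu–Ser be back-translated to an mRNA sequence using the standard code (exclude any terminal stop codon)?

His: 2 codons.
Asn: 2 codons.
Gln: 2 codons.
Met: 1 codon.
Glu: 2 codons.
Ser: 6 codons.
2 × 2 × 2 × 1 × 2 × 6 = 96.

96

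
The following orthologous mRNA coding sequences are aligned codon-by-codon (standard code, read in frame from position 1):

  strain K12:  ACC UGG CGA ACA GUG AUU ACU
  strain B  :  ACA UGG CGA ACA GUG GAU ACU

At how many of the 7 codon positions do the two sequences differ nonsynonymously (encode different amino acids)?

1

Codon 1: ACC Thr / ACA Thr — synonymous.
Codon 2: UGG Trp / UGG Trp — identical.
Codon 3: CGA Arg / CGA Arg — identical.
Codon 4: ACA Thr / ACA Thr — identical.
Codon 5: GUG Val / GUG Val — identical.
Codon 6: AUU Ile / GAU Asp — nonsynonymous.
Codon 7: ACU Thr / ACU Thr — identical.
Nonsynonymous differences: 1.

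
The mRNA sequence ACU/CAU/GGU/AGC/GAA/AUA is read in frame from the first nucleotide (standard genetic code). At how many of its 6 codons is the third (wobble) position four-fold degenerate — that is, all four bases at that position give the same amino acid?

2

Codon 1 ACU (Thr): third position 4-fold.
Codon 2 CAU (His): third position 2-fold.
Codon 3 GGU (Gly): third position 4-fold.
Codon 4 AGC (Ser): third position 2-fold.
Codon 5 GAA (Glu): third position 2-fold.
Codon 6 AUA (Ile): third position 3-fold.
Four-fold degenerate third positions: 2.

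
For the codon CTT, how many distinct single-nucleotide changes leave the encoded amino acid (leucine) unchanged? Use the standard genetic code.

3

Position 1: none → 0 synonymous.
Position 2: none → 0 synonymous.
Position 3: CTC, CTA, CTG → 3 synonymous.
Total: 0 + 0 + 3 = 3.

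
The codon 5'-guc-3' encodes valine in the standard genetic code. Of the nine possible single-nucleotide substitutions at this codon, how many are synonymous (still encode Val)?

Position 1: none → 0 synonymous.
Position 2: none → 0 synonymous.
Position 3: GUU, GUA, GUG → 3 synonymous.
Total: 0 + 0 + 3 = 3.

3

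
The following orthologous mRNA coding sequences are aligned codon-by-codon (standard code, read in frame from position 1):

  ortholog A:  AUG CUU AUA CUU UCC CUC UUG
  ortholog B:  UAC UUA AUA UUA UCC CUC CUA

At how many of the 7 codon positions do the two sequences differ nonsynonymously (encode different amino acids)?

1

Codon 1: AUG Met / UAC Tyr — nonsynonymous.
Codon 2: CUU Leu / UUA Leu — synonymous.
Codon 3: AUA Ile / AUA Ile — identical.
Codon 4: CUU Leu / UUA Leu — synonymous.
Codon 5: UCC Ser / UCC Ser — identical.
Codon 6: CUC Leu / CUC Leu — identical.
Codon 7: UUG Leu / CUA Leu — synonymous.
Nonsynonymous differences: 1.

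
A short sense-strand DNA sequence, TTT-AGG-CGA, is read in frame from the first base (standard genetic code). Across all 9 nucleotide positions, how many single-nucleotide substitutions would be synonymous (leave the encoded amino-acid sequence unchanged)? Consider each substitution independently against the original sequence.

Codon 1 (TTT, Phe): 1 synonymous substitution.
Codon 2 (AGG, Arg): 2 synonymous substitutions.
Codon 3 (CGA, Arg): 4 synonymous substitutions.
Total: 1 + 2 + 4 = 7.

7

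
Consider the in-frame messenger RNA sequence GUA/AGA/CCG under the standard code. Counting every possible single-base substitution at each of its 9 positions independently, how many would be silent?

Codon 1 (GUA, Val): 3 synonymous substitutions.
Codon 2 (AGA, Arg): 2 synonymous substitutions.
Codon 3 (CCG, Pro): 3 synonymous substitutions.
Total: 3 + 2 + 3 = 8.

8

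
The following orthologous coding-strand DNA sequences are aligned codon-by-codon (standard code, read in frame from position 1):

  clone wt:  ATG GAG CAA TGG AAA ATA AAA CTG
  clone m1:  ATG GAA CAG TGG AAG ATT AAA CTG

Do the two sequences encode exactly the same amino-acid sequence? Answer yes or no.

yes

Codon 1: ATG Met / ATG Met — identical.
Codon 2: GAG Glu / GAA Glu — synonymous.
Codon 3: CAA Gln / CAG Gln — synonymous.
Codon 4: TGG Trp / TGG Trp — identical.
Codon 5: AAA Lys / AAG Lys — synonymous.
Codon 6: ATA Ile / ATT Ile — synonymous.
Codon 7: AAA Lys / AAA Lys — identical.
Codon 8: CTG Leu / CTG Leu — identical.
Nonsynonymous differences: 0 → same protein.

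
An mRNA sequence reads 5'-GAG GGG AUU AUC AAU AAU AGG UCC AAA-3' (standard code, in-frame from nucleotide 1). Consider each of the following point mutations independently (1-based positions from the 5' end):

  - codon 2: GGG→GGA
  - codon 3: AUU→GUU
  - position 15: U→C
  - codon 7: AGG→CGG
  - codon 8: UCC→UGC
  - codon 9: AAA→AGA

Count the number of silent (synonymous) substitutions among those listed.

3

Codon 2: GGG (Gly) → GGA (Gly) — synonymous.
Codon 3: AUU (Ile) → GUU (Val) — missense.
Codon 5: AAU (Asn) → AAC (Asn) — synonymous.
Codon 7: AGG (Arg) → CGG (Arg) — synonymous.
Codon 8: UCC (Ser) → UGC (Cys) — missense.
Codon 9: AAA (Lys) → AGA (Arg) — missense.
Synonymous: 3 of 6.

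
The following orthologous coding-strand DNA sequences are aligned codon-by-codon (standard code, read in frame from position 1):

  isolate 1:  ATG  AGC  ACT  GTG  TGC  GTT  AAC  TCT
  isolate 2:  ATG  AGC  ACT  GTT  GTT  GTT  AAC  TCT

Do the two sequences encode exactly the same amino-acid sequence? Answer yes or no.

Codon 1: ATG Met / ATG Met — identical.
Codon 2: AGC Ser / AGC Ser — identical.
Codon 3: ACT Thr / ACT Thr — identical.
Codon 4: GTG Val / GTT Val — synonymous.
Codon 5: TGC Cys / GTT Val — nonsynonymous.
Codon 6: GTT Val / GTT Val — identical.
Codon 7: AAC Asn / AAC Asn — identical.
Codon 8: TCT Ser / TCT Ser — identical.
Nonsynonymous differences: 1 → different protein.

no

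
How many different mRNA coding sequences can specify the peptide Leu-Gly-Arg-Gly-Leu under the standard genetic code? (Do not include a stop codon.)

3456

Leu: 6 codons.
Gly: 4 codons.
Arg: 6 codons.
Gly: 4 codons.
Leu: 6 codons.
6 × 4 × 6 × 4 × 6 = 3456.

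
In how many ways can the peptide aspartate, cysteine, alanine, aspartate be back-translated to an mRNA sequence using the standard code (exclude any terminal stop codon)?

32

Asp: 2 codons.
Cys: 2 codons.
Ala: 4 codons.
Asp: 2 codons.
2 × 2 × 4 × 2 = 32.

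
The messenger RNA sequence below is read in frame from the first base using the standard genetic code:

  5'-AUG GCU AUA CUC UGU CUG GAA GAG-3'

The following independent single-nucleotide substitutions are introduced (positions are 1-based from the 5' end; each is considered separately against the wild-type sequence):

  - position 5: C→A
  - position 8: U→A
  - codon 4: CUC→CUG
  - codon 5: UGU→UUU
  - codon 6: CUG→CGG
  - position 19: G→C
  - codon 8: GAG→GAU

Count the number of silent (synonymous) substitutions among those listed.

Codon 2: GCU (Ala) → GAU (Asp) — missense.
Codon 3: AUA (Ile) → AAA (Lys) — missense.
Codon 4: CUC (Leu) → CUG (Leu) — synonymous.
Codon 5: UGU (Cys) → UUU (Phe) — missense.
Codon 6: CUG (Leu) → CGG (Arg) — missense.
Codon 7: GAA (Glu) → CAA (Gln) — missense.
Codon 8: GAG (Glu) → GAU (Asp) — missense.
Synonymous: 1 of 7.

1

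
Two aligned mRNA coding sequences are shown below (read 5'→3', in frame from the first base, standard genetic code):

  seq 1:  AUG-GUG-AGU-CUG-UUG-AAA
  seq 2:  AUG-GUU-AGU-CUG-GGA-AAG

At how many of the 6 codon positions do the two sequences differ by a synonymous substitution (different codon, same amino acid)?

Codon 1: AUG Met / AUG Met — identical.
Codon 2: GUG Val / GUU Val — synonymous.
Codon 3: AGU Ser / AGU Ser — identical.
Codon 4: CUG Leu / CUG Leu — identical.
Codon 5: UUG Leu / GGA Gly — nonsynonymous.
Codon 6: AAA Lys / AAG Lys — synonymous.
Synonymous differences: 2.

2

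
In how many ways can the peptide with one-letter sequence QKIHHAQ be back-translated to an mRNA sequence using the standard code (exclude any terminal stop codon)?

384

Gln: 2 codons.
Lys: 2 codons.
Ile: 3 codons.
His: 2 codons.
His: 2 codons.
Ala: 4 codons.
Gln: 2 codons.
2 × 2 × 3 × 2 × 2 × 4 × 2 = 384.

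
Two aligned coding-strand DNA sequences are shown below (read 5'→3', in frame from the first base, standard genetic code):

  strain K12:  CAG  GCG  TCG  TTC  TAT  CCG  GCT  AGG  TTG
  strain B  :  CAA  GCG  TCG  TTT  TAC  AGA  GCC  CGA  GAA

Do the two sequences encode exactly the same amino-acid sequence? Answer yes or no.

Codon 1: CAG Gln / CAA Gln — synonymous.
Codon 2: GCG Ala / GCG Ala — identical.
Codon 3: TCG Ser / TCG Ser — identical.
Codon 4: TTC Phe / TTT Phe — synonymous.
Codon 5: TAT Tyr / TAC Tyr — synonymous.
Codon 6: CCG Pro / AGA Arg — nonsynonymous.
Codon 7: GCT Ala / GCC Ala — synonymous.
Codon 8: AGG Arg / CGA Arg — synonymous.
Codon 9: TTG Leu / GAA Glu — nonsynonymous.
Nonsynonymous differences: 2 → different protein.

no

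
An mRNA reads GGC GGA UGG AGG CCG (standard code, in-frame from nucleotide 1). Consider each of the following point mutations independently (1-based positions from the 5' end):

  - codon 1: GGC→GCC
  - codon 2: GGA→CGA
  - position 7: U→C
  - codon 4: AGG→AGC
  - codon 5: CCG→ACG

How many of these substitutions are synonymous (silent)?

Codon 1: GGC (Gly) → GCC (Ala) — missense.
Codon 2: GGA (Gly) → CGA (Arg) — missense.
Codon 3: UGG (Trp) → CGG (Arg) — missense.
Codon 4: AGG (Arg) → AGC (Ser) — missense.
Codon 5: CCG (Pro) → ACG (Thr) — missense.
Synonymous: 0 of 5.

0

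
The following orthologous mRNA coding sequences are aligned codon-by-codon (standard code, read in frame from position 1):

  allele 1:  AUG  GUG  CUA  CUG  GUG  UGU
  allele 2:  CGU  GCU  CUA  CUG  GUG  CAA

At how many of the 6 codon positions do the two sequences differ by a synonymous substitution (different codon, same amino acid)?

0

Codon 1: AUG Met / CGU Arg — nonsynonymous.
Codon 2: GUG Val / GCU Ala — nonsynonymous.
Codon 3: CUA Leu / CUA Leu — identical.
Codon 4: CUG Leu / CUG Leu — identical.
Codon 5: GUG Val / GUG Val — identical.
Codon 6: UGU Cys / CAA Gln — nonsynonymous.
Synonymous differences: 0.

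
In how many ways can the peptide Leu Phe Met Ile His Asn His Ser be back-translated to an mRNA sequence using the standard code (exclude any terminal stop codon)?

Leu: 6 codons.
Phe: 2 codons.
Met: 1 codon.
Ile: 3 codons.
His: 2 codons.
Asn: 2 codons.
His: 2 codons.
Ser: 6 codons.
6 × 2 × 1 × 3 × 2 × 2 × 2 × 6 = 1728.

1728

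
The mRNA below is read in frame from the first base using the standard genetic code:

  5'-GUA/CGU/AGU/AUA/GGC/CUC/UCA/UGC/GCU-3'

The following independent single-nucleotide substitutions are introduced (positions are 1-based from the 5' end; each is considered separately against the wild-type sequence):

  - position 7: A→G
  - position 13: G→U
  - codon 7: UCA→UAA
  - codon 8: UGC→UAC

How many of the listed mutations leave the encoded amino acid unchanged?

Codon 3: AGU (Ser) → GGU (Gly) — missense.
Codon 5: GGC (Gly) → UGC (Cys) — missense.
Codon 7: UCA (Ser) → UAA (Stop) — nonsense.
Codon 8: UGC (Cys) → UAC (Tyr) — missense.
Synonymous: 0 of 4.

0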